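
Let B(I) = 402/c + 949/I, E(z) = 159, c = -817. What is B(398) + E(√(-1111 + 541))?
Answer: 52316731/325166 ≈ 160.89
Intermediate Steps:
B(I) = -402/817 + 949/I (B(I) = 402/(-817) + 949/I = 402*(-1/817) + 949/I = -402/817 + 949/I)
B(398) + E(√(-1111 + 541)) = (-402/817 + 949/398) + 159 = 615337/325166 + 159 = 52316731/325166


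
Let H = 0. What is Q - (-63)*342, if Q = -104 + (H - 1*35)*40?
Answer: 20042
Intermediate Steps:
Q = -1504 (Q = -104 + (0 - 1*35)*40 = -104 + (0 - 35)*40 = -104 - 35*40 = -104 - 1400 = -1504)
Q - (-63)*342 = -1504 - (-63)*342 = -1504 - 1*(-21546) = -1504 + 21546 = 20042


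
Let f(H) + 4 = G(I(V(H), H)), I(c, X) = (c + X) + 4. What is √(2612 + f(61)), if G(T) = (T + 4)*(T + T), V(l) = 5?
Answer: 2*√3242 ≈ 113.88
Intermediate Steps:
I(c, X) = 4 + X + c (I(c, X) = (X + c) + 4 = 4 + X + c)
G(T) = 2*T*(4 + T) (G(T) = (4 + T)*(2*T) = 2*T*(4 + T))
f(H) = -4 + 2*(9 + H)*(13 + H) (f(H) = -4 + 2*(4 + H + 5)*(4 + (4 + H + 5)) = -4 + 2*(9 + H)*(4 + (9 + H)) = -4 + 2*(9 + H)*(13 + H))
√(2612 + f(61)) = √(2612 + (-4 + 2*(9 + 61)*(13 + 61))) = √(2612 + (-4 + 2*70*74)) = √(2612 + (-4 + 10360)) = √(2612 + 10356) = √12968 = 2*√3242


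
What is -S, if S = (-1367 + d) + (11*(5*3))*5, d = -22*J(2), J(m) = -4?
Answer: 454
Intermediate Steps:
d = 88 (d = -22*(-4) = 88)
S = -454 (S = (-1367 + 88) + (11*(5*3))*5 = -1279 + (11*15)*5 = -1279 + 165*5 = -1279 + 825 = -454)
-S = -1*(-454) = 454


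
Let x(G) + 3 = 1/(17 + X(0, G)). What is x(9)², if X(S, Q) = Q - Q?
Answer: 2500/289 ≈ 8.6505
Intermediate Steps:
X(S, Q) = 0
x(G) = -50/17 (x(G) = -3 + 1/(17 + 0) = -3 + 1/17 = -50/17)
x(9)² = (-50/17)² = 2500/289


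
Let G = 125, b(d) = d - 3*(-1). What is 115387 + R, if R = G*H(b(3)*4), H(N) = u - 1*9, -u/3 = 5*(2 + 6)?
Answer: 99262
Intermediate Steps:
u = -120 (u = -15*(2 + 6) = -15*8 = -3*40 = -120)
b(d) = 3 + d (b(d) = d + 3 = 3 + d)
H(N) = -129 (H(N) = -120 - 1*9 = -120 - 9 = -129)
R = -16125 (R = 125*(-129) = -16125)
115387 + R = 115387 - 16125 = 99262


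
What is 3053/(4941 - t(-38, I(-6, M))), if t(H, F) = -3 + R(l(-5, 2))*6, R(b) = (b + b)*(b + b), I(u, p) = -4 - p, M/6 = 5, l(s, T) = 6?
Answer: 3053/4080 ≈ 0.74828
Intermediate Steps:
M = 30 (M = 6*5 = 30)
R(b) = 4*b**2 (R(b) = (2*b)*(2*b) = 4*b**2)
t(H, F) = 861 (t(H, F) = -3 + (4*6**2)*6 = -3 + (4*36)*6 = -3 + 144*6 = -3 + 864 = 861)
3053/(4941 - t(-38, I(-6, M))) = 3053/(4941 - 1*861) = 3053/(4941 - 861) = 3053/4080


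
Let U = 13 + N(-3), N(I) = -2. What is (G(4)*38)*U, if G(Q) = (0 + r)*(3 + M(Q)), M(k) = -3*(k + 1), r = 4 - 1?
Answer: -15048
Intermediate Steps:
r = 3
M(k) = -3 - 3*k (M(k) = -3*(1 + k) = -3 - 3*k)
G(Q) = -9*Q (G(Q) = (0 + 3)*(3 + (-3 - 3*Q)) = 3*(-3*Q) = -9*Q)
U = 11 (U = 13 - 2 = 11)
(G(4)*38)*U = (-9*4*38)*11 = -36*38*11 = -1368*11 = -15048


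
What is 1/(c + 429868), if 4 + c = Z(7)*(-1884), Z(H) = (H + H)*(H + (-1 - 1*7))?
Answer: 1/456240 ≈ 2.1918e-6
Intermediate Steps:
Z(H) = 2*H*(-8 + H) (Z(H) = (2*H)*(H + (-1 - 7)) = (2*H)*(H - 8) = (2*H)*(-8 + H) = 2*H*(-8 + H))
c = 26372 (c = -4 + (2*7*(-8 + 7))*(-1884) = -4 + (2*7*(-1))*(-1884) = -4 - 14*(-1884) = -4 + 26376 = 26372)
1/(c + 429868) = 1/(26372 + 429868) = 1/456240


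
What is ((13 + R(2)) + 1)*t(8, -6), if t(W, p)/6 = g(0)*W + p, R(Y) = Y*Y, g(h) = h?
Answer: -648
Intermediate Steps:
R(Y) = Y²
t(W, p) = 6*p (t(W, p) = 6*(0*W + p) = 6*(0 + p) = 6*p)
((13 + R(2)) + 1)*t(8, -6) = ((13 + 2²) + 1)*(6*(-6)) = ((13 + 4) + 1)*(-36) = (17 + 1)*(-36) = 18*(-36) = -648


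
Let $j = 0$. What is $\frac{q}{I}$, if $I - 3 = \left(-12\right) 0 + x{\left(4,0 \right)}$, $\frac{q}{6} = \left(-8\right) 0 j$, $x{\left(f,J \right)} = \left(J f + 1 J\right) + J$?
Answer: $0$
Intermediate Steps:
$x{\left(f,J \right)} = 2 J + J f$ ($x{\left(f,J \right)} = \left(J f + J\right) + J = \left(J + J f\right) + J = 2 J + J f$)
$q = 0$ ($q = 6 \left(-8\right) 0 \cdot 0 = 6 \cdot 0 \cdot 0 = 6 \cdot 0 = 0$)
$I = 3$ ($I = 3 + \left(\left(-12\right) 0 + 0 \left(2 + 4\right)\right) = 3 + \left(0 + 0 \cdot 6\right) = 3 + \left(0 + 0\right) = 3 + 0 = 3$)
$\frac{q}{I} = \frac{0}{3} = 0 \cdot \frac{1}{3} = 0$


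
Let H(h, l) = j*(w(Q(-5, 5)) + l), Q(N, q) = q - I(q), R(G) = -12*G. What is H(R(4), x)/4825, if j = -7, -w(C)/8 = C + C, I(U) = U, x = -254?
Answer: 1778/4825 ≈ 0.36850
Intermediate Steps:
Q(N, q) = 0 (Q(N, q) = q - q = 0)
w(C) = -16*C (w(C) = -8*(C + C) = -16*C)
H(h, l) = -7*l (H(h, l) = -7*(-16*0 + l) = -7*(0 + l) = -7*l)
H(R(4), x)/4825 = -7*(-254)/4825 = 1778*(1/4825) = 1778/4825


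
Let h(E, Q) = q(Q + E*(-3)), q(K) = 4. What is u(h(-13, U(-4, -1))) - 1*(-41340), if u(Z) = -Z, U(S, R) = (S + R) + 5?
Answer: 41336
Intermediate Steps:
U(S, R) = 5 + R + S (U(S, R) = (R + S) + 5 = 5 + R + S)
h(E, Q) = 4
u(h(-13, U(-4, -1))) - 1*(-41340) = -1*4 - 1*(-41340) = -4 + 41340 = 41336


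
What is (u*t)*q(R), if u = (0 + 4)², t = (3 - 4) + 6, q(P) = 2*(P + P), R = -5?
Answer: -1600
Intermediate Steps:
q(P) = 4*P (q(P) = 2*(2*P) = 4*P)
t = 5 (t = -1 + 6 = 5)
u = 16 (u = 4² = 16)
(u*t)*q(R) = (16*5)*(4*(-5)) = 80*(-20) = -1600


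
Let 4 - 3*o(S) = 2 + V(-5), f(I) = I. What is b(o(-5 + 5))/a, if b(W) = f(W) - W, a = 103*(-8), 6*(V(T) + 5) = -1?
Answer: 0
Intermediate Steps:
V(T) = -31/6 (V(T) = -5 + (⅙)*(-1) = -5 - ⅙ = -31/6)
o(S) = 43/18 (o(S) = 4/3 - (2 - 31/6)/3 = 4/3 - ⅓*(-19/6) = 4/3 + 19/18 = 43/18)
a = -824
b(W) = 0 (b(W) = W - W = 0)
b(o(-5 + 5))/a = 0/(-824) = 0*(-1/824) = 0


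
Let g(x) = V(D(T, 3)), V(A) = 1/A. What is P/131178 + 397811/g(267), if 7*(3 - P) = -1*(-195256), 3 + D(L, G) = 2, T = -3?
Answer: -365288554741/918246 ≈ -3.9781e+5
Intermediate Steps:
D(L, G) = -1 (D(L, G) = -3 + 2 = -1)
V(A) = 1/A
g(x) = -1 (g(x) = 1/(-1) = -1)
P = -195235/7 (P = 3 - (-1)*(-195256)/7 = 3 - ⅐*195256 = 3 - 195256/7 = -195235/7 ≈ -27891.)
P/131178 + 397811/g(267) = -195235/7/131178 + 397811/(-1) = -195235/7*1/131178 + 397811*(-1) = -195235/918246 - 397811 = -365288554741/918246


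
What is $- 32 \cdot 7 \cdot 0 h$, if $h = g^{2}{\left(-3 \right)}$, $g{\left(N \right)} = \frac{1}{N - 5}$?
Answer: $0$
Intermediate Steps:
$g{\left(N \right)} = \frac{1}{-5 + N}$
$h = \frac{1}{64}$ ($h = \left(\frac{1}{-5 - 3}\right)^{2} = \left(\frac{1}{-8}\right)^{2} = \left(- \frac{1}{8}\right)^{2} = \frac{1}{64} \approx 0.015625$)
$- 32 \cdot 7 \cdot 0 h = - 32 \cdot 7 \cdot 0 \cdot \frac{1}{64} = \left(-32\right) 0 \cdot \frac{1}{64} = 0 \cdot \frac{1}{64} = 0$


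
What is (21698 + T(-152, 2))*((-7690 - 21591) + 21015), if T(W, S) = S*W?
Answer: -176842804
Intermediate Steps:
(21698 + T(-152, 2))*((-7690 - 21591) + 21015) = (21698 + 2*(-152))*((-7690 - 21591) + 21015) = (21698 - 304)*(-29281 + 21015) = 21394*(-8266) = -176842804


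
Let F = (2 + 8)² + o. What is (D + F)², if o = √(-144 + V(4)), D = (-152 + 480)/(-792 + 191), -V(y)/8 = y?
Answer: 3509120608/361201 + 478176*I*√11/601 ≈ 9715.1 + 2638.8*I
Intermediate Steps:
V(y) = -8*y
D = -328/601 (D = 328/(-601) = 328*(-1/601) = -328/601 ≈ -0.54576)
o = 4*I*√11 (o = √(-144 - 8*4) = √(-144 - 32) = √(-176) = 4*I*√11 ≈ 13.266*I)
F = 100 + 4*I*√11 (F = (2 + 8)² + 4*I*√11 = 10² + 4*I*√11 = 100 + 4*I*√11 ≈ 100.0 + 13.266*I)
(D + F)² = (-328/601 + (100 + 4*I*√11))² = (59772/601 + 4*I*√11)²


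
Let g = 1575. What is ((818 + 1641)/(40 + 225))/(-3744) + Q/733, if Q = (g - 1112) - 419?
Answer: 41852593/727253280 ≈ 0.057549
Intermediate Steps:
Q = 44 (Q = (1575 - 1112) - 419 = 463 - 419 = 44)
((818 + 1641)/(40 + 225))/(-3744) + Q/733 = ((818 + 1641)/(40 + 225))/(-3744) + 44/733 = (2459/265)*(-1/3744) + 44*(1/733) = (2459*(1/265))*(-1/3744) + 44/733 = (2459/265)*(-1/3744) + 44/733 = -2459/992160 + 44/733 = 41852593/727253280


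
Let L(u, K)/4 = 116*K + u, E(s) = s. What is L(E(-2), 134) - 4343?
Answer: 57825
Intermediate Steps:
L(u, K) = 4*u + 464*K (L(u, K) = 4*(116*K + u) = 4*(u + 116*K) = 4*u + 464*K)
L(E(-2), 134) - 4343 = (4*(-2) + 464*134) - 4343 = (-8 + 62176) - 4343 = 62168 - 4343 = 57825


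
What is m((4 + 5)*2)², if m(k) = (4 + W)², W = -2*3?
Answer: 16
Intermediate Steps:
W = -6
m(k) = 4 (m(k) = (4 - 6)² = (-2)² = 4)
m((4 + 5)*2)² = 4² = 16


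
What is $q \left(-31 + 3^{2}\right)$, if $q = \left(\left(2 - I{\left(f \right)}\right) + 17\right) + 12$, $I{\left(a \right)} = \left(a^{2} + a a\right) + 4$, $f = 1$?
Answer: $-550$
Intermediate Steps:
$I{\left(a \right)} = 4 + 2 a^{2}$ ($I{\left(a \right)} = \left(a^{2} + a^{2}\right) + 4 = 2 a^{2} + 4 = 4 + 2 a^{2}$)
$q = 25$ ($q = \left(\left(2 - \left(4 + 2 \cdot 1^{2}\right)\right) + 17\right) + 12 = \left(\left(2 - \left(4 + 2 \cdot 1\right)\right) + 17\right) + 12 = \left(\left(2 - \left(4 + 2\right)\right) + 17\right) + 12 = \left(\left(2 - 6\right) + 17\right) + 12 = \left(-4 + 17\right) + 12 = 13 + 12 = 25$)
$q \left(-31 + 3^{2}\right) = 25 \left(-31 + 3^{2}\right) = 25 \left(-31 + 9\right) = 25 \left(-22\right) = -550$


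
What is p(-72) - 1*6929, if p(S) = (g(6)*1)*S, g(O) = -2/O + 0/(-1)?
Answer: -6905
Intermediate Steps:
g(O) = -2/O (g(O) = -2/O + 0*(-1) = -2/O + 0 = -2/O)
p(S) = -S/3 (p(S) = (-2/6*1)*S = (-2*⅙*1)*S = (-⅓*1)*S = -S/3)
p(-72) - 1*6929 = -⅓*(-72) - 1*6929 = 24 - 6929 = -6905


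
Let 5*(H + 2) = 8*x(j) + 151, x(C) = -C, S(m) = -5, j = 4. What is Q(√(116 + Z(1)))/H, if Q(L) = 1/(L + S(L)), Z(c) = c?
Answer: 25/10028 + 15*√13/10028 ≈ 0.0078862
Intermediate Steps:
Q(L) = 1/(-5 + L) (Q(L) = 1/(L - 5) = 1/(-5 + L))
H = 109/5 (H = -2 + (8*(-1*4) + 151)/5 = -2 + (8*(-4) + 151)/5 = -2 + (-32 + 151)/5 = -2 + (⅕)*119 = -2 + 119/5 = 109/5 ≈ 21.800)
Q(√(116 + Z(1)))/H = 1/((-5 + √(116 + 1))*(109/5)) = (5/109)/(-5 + √117) = (5/109)/(-5 + 3*√13) = 5/(109*(-5 + 3*√13))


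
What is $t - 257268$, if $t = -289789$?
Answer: $-547057$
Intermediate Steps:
$t - 257268 = -289789 - 257268 = -547057$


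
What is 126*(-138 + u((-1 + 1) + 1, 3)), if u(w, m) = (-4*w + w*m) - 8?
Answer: -18522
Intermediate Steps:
u(w, m) = -8 - 4*w + m*w (u(w, m) = (-4*w + m*w) - 8 = -8 - 4*w + m*w)
126*(-138 + u((-1 + 1) + 1, 3)) = 126*(-138 + (-8 - 4*((-1 + 1) + 1) + 3*((-1 + 1) + 1))) = 126*(-138 + (-8 - 4*(0 + 1) + 3*(0 + 1))) = 126*(-138 + (-8 - 4*1 + 3*1)) = 126*(-138 + (-8 - 4 + 3)) = 126*(-138 - 9) = 126*(-147) = -18522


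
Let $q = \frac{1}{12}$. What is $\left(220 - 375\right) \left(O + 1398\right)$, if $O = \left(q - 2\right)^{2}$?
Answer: $- \frac{31285355}{144} \approx -2.1726 \cdot 10^{5}$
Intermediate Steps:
$q = \frac{1}{12} \approx 0.083333$
$O = \frac{529}{144}$ ($O = \left(\frac{1}{12} - 2\right)^{2} = \left(- \frac{23}{12}\right)^{2} = \frac{529}{144} \approx 3.6736$)
$\left(220 - 375\right) \left(O + 1398\right) = \left(220 - 375\right) \left(\frac{529}{144} + 1398\right) = \left(-155\right) \frac{201841}{144} = - \frac{31285355}{144}$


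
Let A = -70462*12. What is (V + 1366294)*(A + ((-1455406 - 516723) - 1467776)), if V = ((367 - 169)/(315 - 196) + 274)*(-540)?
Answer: -88693382600982/17 ≈ -5.2173e+12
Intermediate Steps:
A = -845544
V = -17714160/119 (V = (198/119 + 274)*(-540) = (32804/119)*(-540) = -17714160/119 ≈ -1.4886e+5)
(V + 1366294)*(A + ((-1455406 - 516723) - 1467776)) = (-17714160/119 + 1366294)*(-845544 + ((-1455406 - 516723) - 1467776)) = 144874826*(-845544 + (-1972129 - 1467776))/119 = 144874826*(-845544 - 3439905)/119 = (144874826/119)*(-4285449) = -88693382600982/17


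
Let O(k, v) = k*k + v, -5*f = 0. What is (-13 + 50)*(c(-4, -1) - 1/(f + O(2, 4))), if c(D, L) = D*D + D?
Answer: 3515/8 ≈ 439.38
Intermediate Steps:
f = 0 (f = -⅕*0 = 0)
O(k, v) = v + k² (O(k, v) = k² + v = v + k²)
c(D, L) = D + D² (c(D, L) = D² + D = D + D²)
(-13 + 50)*(c(-4, -1) - 1/(f + O(2, 4))) = (-13 + 50)*(-4*(1 - 4) - 1/(0 + (4 + 2²))) = 37*(-4*(-3) - 1/(0 + (4 + 4))) = 37*(12 - 1/(0 + 8)) = 37*(12 - 1/8) = 37*(12 - 1*⅛) = 37*(12 - ⅛) = 37*(95/8) = 3515/8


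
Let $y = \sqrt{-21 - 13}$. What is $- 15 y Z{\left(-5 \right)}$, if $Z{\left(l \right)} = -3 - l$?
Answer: $- 30 i \sqrt{34} \approx - 174.93 i$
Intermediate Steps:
$y = i \sqrt{34}$ ($y = \sqrt{-34} = i \sqrt{34} \approx 5.8309 i$)
$- 15 y Z{\left(-5 \right)} = - 15 i \sqrt{34} \left(-3 - -5\right) = - 15 i \sqrt{34} \left(-3 + 5\right) = - 15 i \sqrt{34} \cdot 2 = - 30 i \sqrt{34}$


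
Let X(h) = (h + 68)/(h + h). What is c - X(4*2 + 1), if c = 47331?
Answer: 851881/18 ≈ 47327.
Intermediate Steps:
X(h) = (68 + h)/(2*h) (X(h) = (68 + h)/((2*h)) = (68 + h)*(1/(2*h)) = (68 + h)/(2*h))
c - X(4*2 + 1) = 47331 - (68 + (4*2 + 1))/(2*(4*2 + 1)) = 47331 - (68 + (8 + 1))/(2*(8 + 1)) = 47331 - (68 + 9)/(2*9) = 47331 - 77/(2*9) = 47331 - 1*77/18 = 47331 - 77/18 = 851881/18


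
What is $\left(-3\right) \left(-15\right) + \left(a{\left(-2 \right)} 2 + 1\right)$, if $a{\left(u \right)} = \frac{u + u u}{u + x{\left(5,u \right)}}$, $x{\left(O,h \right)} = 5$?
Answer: $\frac{142}{3} \approx 47.333$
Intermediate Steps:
$a{\left(u \right)} = \frac{u + u^{2}}{5 + u}$ ($a{\left(u \right)} = \frac{u + u u}{u + 5} = \frac{u + u^{2}}{5 + u}$)
$\left(-3\right) \left(-15\right) + \left(a{\left(-2 \right)} 2 + 1\right) = \left(-3\right) \left(-15\right) + \left(- \frac{2 \left(1 - 2\right)}{5 - 2} \cdot 2 + 1\right) = 45 + \left(\left(-2\right) \frac{1}{3} \left(-1\right) 2 + 1\right) = 45 + \left(\frac{2}{3} \cdot 2 + 1\right) = 45 + \left(\frac{4}{3} + 1\right) = 45 + \frac{7}{3} = \frac{142}{3}$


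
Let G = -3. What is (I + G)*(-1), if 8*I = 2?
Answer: 11/4 ≈ 2.7500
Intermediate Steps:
I = 1/4 (I = (1/8)*2 = 1/4 ≈ 0.25000)
(I + G)*(-1) = (1/4 - 3)*(-1) = -11/4*(-1) = 11/4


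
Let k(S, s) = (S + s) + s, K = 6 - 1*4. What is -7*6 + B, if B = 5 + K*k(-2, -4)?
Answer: -57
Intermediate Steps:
K = 2 (K = 6 - 4 = 2)
k(S, s) = S + 2*s
B = -15 (B = 5 + 2*(-2 + 2*(-4)) = 5 + 2*(-2 - 8) = 5 + 2*(-10) = 5 - 20 = -15)
-7*6 + B = -7*6 - 15 = -42 - 15 = -57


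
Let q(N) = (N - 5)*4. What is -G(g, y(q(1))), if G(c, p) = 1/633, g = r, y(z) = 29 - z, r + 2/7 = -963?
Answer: -1/633 ≈ -0.0015798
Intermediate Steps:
r = -6743/7 (r = -2/7 - 963 = -6743/7 ≈ -963.29)
q(N) = -20 + 4*N (q(N) = (-5 + N)*4 = -20 + 4*N)
g = -6743/7 ≈ -963.29
G(c, p) = 1/633
-G(g, y(q(1))) = -1*1/633 = -1/633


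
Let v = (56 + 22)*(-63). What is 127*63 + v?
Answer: 3087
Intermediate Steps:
v = -4914 (v = 78*(-63) = -4914)
127*63 + v = 127*63 - 4914 = 8001 - 4914 = 3087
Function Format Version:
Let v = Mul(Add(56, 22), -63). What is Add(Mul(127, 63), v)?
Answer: 3087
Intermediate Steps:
v = -4914 (v = Mul(78, -63) = -4914)
Add(Mul(127, 63), v) = Add(Mul(127, 63), -4914) = Add(8001, -4914) = 3087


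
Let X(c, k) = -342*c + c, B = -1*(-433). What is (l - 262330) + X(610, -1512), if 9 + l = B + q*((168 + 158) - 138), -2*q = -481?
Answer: -424702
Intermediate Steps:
q = 481/2 (q = -1/2*(-481) = 481/2 ≈ 240.50)
B = 433
X(c, k) = -341*c
l = 45638 (l = -9 + (433 + 481*((168 + 158) - 138)/2) = -9 + (433 + 481*(326 - 138)/2) = -9 + (433 + (481/2)*188) = -9 + (433 + 45214) = -9 + 45647 = 45638)
(l - 262330) + X(610, -1512) = (45638 - 262330) - 341*610 = -216692 - 208010 = -424702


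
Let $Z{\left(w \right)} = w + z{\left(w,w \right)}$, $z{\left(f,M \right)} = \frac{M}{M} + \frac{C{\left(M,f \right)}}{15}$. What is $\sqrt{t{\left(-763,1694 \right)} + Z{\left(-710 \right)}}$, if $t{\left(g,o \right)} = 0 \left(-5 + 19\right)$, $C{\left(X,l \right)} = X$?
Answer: $\frac{i \sqrt{6807}}{3} \approx 27.502 i$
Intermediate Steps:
$t{\left(g,o \right)} = 0$ ($t{\left(g,o \right)} = 0 \cdot 14 = 0$)
$z{\left(f,M \right)} = 1 + \frac{M}{15}$ ($z{\left(f,M \right)} = \frac{M}{M} + \frac{M}{15} = 1 + M \frac{1}{15} = 1 + \frac{M}{15}$)
$Z{\left(w \right)} = 1 + \frac{16 w}{15}$ ($Z{\left(w \right)} = w + \left(1 + \frac{w}{15}\right) = 1 + \frac{16 w}{15}$)
$\sqrt{t{\left(-763,1694 \right)} + Z{\left(-710 \right)}} = \sqrt{0 + \left(1 + \frac{16}{15} \left(-710\right)\right)} = \sqrt{0 + \left(1 - \frac{2272}{3}\right)} = \sqrt{0 - \frac{2269}{3}} = \sqrt{- \frac{2269}{3}} = \frac{i \sqrt{6807}}{3}$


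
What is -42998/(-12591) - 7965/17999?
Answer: 673633687/226625409 ≈ 2.9725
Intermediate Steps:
-42998/(-12591) - 7965/17999 = -42998*(-1/12591) - 7965*1/17999 = 42998/12591 - 7965/17999 = 673633687/226625409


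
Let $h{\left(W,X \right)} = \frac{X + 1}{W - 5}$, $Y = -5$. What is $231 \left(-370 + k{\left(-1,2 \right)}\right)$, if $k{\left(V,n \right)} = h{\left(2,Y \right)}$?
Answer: $-85162$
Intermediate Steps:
$h{\left(W,X \right)} = \frac{1 + X}{-5 + W}$
$k{\left(V,n \right)} = \frac{4}{3}$ ($k{\left(V,n \right)} = \frac{1 - 5}{-5 + 2} = \frac{1}{-3} \left(-4\right) = \left(- \frac{1}{3}\right) \left(-4\right) = \frac{4}{3}$)
$231 \left(-370 + k{\left(-1,2 \right)}\right) = 231 \left(-370 + \frac{4}{3}\right) = 231 \left(- \frac{1106}{3}\right) = -85162$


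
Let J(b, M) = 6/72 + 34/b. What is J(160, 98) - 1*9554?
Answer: -2292889/240 ≈ -9553.7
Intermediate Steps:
J(b, M) = 1/12 + 34/b (J(b, M) = 6*(1/72) + 34/b = 1/12 + 34/b)
J(160, 98) - 1*9554 = (1/12)*(408 + 160)/160 - 1*9554 = (1/12)*(1/160)*568 - 9554 = 71/240 - 9554 = -2292889/240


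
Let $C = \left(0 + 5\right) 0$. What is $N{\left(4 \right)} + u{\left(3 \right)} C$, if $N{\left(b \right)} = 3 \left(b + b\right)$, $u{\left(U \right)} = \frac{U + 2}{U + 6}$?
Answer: $24$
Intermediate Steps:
$u{\left(U \right)} = \frac{2 + U}{6 + U}$
$C = 0$ ($C = 5 \cdot 0 = 0$)
$N{\left(b \right)} = 6 b$ ($N{\left(b \right)} = 3 \cdot 2 b = 6 b$)
$N{\left(4 \right)} + u{\left(3 \right)} C = 6 \cdot 4 + \frac{2 + 3}{6 + 3} \cdot 0 = 24 + \frac{1}{9} \cdot 5 \cdot 0 = 24 + \frac{5}{9} \cdot 0 = 24 + 0 = 24$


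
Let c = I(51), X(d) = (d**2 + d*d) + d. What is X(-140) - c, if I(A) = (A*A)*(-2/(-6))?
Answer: 38193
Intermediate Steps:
X(d) = d + 2*d**2 (X(d) = (d**2 + d**2) + d = 2*d**2 + d = d + 2*d**2)
I(A) = A**2/3 (I(A) = A**2*(-2*(-1/6)) = A**2*(1/3) = A**2/3)
c = 867 (c = (1/3)*51**2 = (1/3)*2601 = 867)
X(-140) - c = -140*(1 + 2*(-140)) - 1*867 = -140*(1 - 280) - 867 = -140*(-279) - 867 = 39060 - 867 = 38193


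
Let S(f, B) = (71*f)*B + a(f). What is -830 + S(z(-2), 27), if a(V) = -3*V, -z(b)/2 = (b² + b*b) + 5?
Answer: -50594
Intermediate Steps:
z(b) = -10 - 4*b² (z(b) = -2*((b² + b*b) + 5) = -2*((b² + b²) + 5) = -2*(2*b² + 5) = -2*(5 + 2*b²) = -10 - 4*b²)
S(f, B) = -3*f + 71*B*f (S(f, B) = (71*f)*B - 3*f = 71*B*f - 3*f = -3*f + 71*B*f)
-830 + S(z(-2), 27) = -830 + (-10 - 4*(-2)²)*(-3 + 71*27) = -830 + (-10 - 4*4)*(-3 + 1917) = -830 + (-10 - 16)*1914 = -830 - 26*1914 = -830 - 49764 = -50594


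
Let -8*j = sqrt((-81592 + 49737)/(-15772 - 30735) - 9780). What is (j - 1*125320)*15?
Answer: -1879800 - 15*I*sqrt(21151690778735)/372056 ≈ -1.8798e+6 - 185.42*I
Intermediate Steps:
j = -I*sqrt(21151690778735)/372056 (j = -sqrt((-81592 + 49737)/(-15772 - 30735) - 9780)/8 = -sqrt(-31855/(-46507) - 9780)/8 = -sqrt(-31855*(-1/46507) - 9780)/8 = -sqrt(31855/46507 - 9780)/8 = -I*sqrt(21151690778735)/372056 ≈ -12.361*I)
(j - 1*125320)*15 = (-I*sqrt(21151690778735)/372056 - 1*125320)*15 = (-I*sqrt(21151690778735)/372056 - 125320)*15 = (-125320 - I*sqrt(21151690778735)/372056)*15 = -1879800 - 15*I*sqrt(21151690778735)/372056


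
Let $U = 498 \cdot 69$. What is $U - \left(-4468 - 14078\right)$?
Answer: $52908$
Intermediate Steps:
$U = 34362$
$U - \left(-4468 - 14078\right) = 34362 - \left(-4468 - 14078\right) = 34362 - -18546 = 34362 + 18546 = 52908$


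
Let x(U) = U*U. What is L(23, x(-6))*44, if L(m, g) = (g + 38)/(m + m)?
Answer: 1628/23 ≈ 70.783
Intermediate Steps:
x(U) = U²
L(m, g) = (38 + g)/(2*m) (L(m, g) = (38 + g)/((2*m)) = (38 + g)*(1/(2*m)) = (38 + g)/(2*m))
L(23, x(-6))*44 = ((½)*(38 + (-6)²)/23)*44 = ((½)*(1/23)*(38 + 36))*44 = ((½)*(1/23)*74)*44 = (37/23)*44 = 1628/23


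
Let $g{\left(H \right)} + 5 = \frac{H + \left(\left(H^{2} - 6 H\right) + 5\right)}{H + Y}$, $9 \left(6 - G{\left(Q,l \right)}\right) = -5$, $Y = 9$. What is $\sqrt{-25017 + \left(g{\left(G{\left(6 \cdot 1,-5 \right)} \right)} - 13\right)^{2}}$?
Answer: $\frac{i \sqrt{39256929599}}{1260} \approx 157.25 i$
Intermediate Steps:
$G{\left(Q,l \right)} = \frac{59}{9}$ ($G{\left(Q,l \right)} = 6 - - \frac{5}{9} = 6 + \frac{5}{9} = \frac{59}{9}$)
$g{\left(H \right)} = -5 + \frac{5 + H^{2} - 5 H}{9 + H}$ ($g{\left(H \right)} = -5 + \frac{H + \left(\left(H^{2} - 6 H\right) + 5\right)}{H + 9} = -5 + \frac{H + \left(5 + H^{2} - 6 H\right)}{9 + H} = -5 + \frac{5 + H^{2} - 5 H}{9 + H}$)
$\sqrt{-25017 + \left(g{\left(G{\left(6 \cdot 1,-5 \right)} \right)} - 13\right)^{2}} = \sqrt{-25017 + \left(\frac{-40 + \left(\frac{59}{9}\right)^{2} - \frac{590}{9}}{9 + \frac{59}{9}} - 13\right)^{2}} = \sqrt{-25017 + \left(\frac{-40 + \frac{3481}{81} - \frac{590}{9}}{\frac{140}{9}} - 13\right)^{2}} = \sqrt{-25017 + \left(\frac{9}{140} \left(- \frac{5069}{81}\right) - 13\right)^{2}} = \sqrt{-25017 + \left(- \frac{5069}{1260} - 13\right)^{2}} = \sqrt{-25017 + \left(- \frac{21449}{1260}\right)^{2}} = \sqrt{-25017 + \frac{460059601}{1587600}} = \sqrt{- \frac{39256929599}{1587600}} = \frac{i \sqrt{39256929599}}{1260}$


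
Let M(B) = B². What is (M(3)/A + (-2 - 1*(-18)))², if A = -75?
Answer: 157609/625 ≈ 252.17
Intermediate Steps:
(M(3)/A + (-2 - 1*(-18)))² = (3²/(-75) + (-2 - 1*(-18)))² = (9*(-1/75) + (-2 + 18))² = (-3/25 + 16)² = (397/25)² = 157609/625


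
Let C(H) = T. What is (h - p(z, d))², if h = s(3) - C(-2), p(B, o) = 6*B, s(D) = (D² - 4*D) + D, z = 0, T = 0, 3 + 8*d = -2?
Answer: 0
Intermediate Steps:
d = -5/8 (d = -3/8 + (⅛)*(-2) = -3/8 - ¼ = -5/8 ≈ -0.62500)
C(H) = 0
s(D) = D² - 3*D
h = 0 (h = 3*(-3 + 3) - 1*0 = 3*0 + 0 = 0 + 0 = 0)
(h - p(z, d))² = (0 - 6*0)² = (0 - 1*0)² = (0 + 0)² = 0² = 0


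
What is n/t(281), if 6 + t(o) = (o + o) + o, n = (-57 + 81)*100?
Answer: 800/279 ≈ 2.8674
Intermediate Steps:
n = 2400 (n = 24*100 = 2400)
t(o) = -6 + 3*o (t(o) = -6 + ((o + o) + o) = -6 + (2*o + o) = -6 + 3*o)
n/t(281) = 2400/(-6 + 3*281) = 2400/(-6 + 843) = 2400/837 = 2400*(1/837) = 800/279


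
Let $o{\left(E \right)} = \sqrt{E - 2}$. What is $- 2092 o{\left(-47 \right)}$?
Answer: $- 14644 i \approx - 14644.0 i$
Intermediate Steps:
$o{\left(E \right)} = \sqrt{-2 + E}$
$- 2092 o{\left(-47 \right)} = - 2092 \sqrt{-2 - 47} = - 2092 \sqrt{-49} = - 2092 \cdot 7 i = - 14644 i$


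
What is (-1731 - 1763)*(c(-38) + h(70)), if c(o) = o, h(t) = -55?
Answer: 324942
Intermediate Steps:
(-1731 - 1763)*(c(-38) + h(70)) = (-1731 - 1763)*(-38 - 55) = -3494*(-93) = 324942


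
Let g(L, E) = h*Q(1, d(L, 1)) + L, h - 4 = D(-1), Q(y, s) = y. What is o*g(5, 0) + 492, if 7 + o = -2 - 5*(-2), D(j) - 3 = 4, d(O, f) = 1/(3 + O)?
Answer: 508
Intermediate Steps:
D(j) = 7 (D(j) = 3 + 4 = 7)
h = 11 (h = 4 + 7 = 11)
o = 1 (o = -7 + (-2 - 5*(-2)) = -7 + (-2 + 10) = -7 + 8 = 1)
g(L, E) = 11 + L (g(L, E) = 11*1 + L = 11 + L)
o*g(5, 0) + 492 = 1*(11 + 5) + 492 = 1*16 + 492 = 16 + 492 = 508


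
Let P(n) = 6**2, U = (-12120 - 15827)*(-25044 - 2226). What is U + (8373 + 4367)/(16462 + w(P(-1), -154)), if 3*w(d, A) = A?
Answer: 9380107614075/12308 ≈ 7.6212e+8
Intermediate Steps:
U = 762114690 (U = -27947*(-27270) = 762114690)
P(n) = 36
w(d, A) = A/3
U + (8373 + 4367)/(16462 + w(P(-1), -154)) = 762114690 + (8373 + 4367)/(16462 + (1/3)*(-154)) = 762114690 + 12740/(16462 - 154/3) = 762114690 + 12740/(49232/3) = 762114690 + 12740*(3/49232) = 762114690 + 9555/12308 = 9380107614075/12308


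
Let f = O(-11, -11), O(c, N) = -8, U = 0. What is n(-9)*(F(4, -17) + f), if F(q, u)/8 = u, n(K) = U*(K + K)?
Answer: 0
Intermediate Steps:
f = -8
n(K) = 0 (n(K) = 0*(K + K) = 0*(2*K) = 0)
F(q, u) = 8*u
n(-9)*(F(4, -17) + f) = 0*(8*(-17) - 8) = 0*(-136 - 8) = 0*(-144) = 0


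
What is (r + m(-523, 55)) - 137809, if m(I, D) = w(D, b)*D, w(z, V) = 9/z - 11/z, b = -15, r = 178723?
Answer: 40912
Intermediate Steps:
w(z, V) = -2/z
m(I, D) = -2 (m(I, D) = (-2/D)*D = -2)
(r + m(-523, 55)) - 137809 = (178723 - 2) - 137809 = 178721 - 137809 = 40912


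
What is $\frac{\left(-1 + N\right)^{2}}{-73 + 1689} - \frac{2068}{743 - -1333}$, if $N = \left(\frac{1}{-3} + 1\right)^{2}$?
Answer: $- \frac{22553419}{22645008} \approx -0.99596$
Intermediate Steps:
$N = \frac{4}{9}$ ($N = \left(- \frac{1}{3} + 1\right)^{2} = \left(\frac{2}{3}\right)^{2} = \frac{4}{9} \approx 0.44444$)
$\frac{\left(-1 + N\right)^{2}}{-73 + 1689} - \frac{2068}{743 - -1333} = \frac{\left(-1 + \frac{4}{9}\right)^{2}}{-73 + 1689} - \frac{2068}{743 - -1333} = \frac{\left(- \frac{5}{9}\right)^{2}}{1616} - \frac{2068}{743 + 1333} = \frac{25}{81} \cdot \frac{1}{1616} - \frac{2068}{2076} = \frac{25}{130896} - \frac{517}{519} = - \frac{22553419}{22645008}$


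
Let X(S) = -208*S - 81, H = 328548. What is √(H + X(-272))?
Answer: √385043 ≈ 620.52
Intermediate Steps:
X(S) = -81 - 208*S
√(H + X(-272)) = √(328548 + (-81 - 208*(-272))) = √(328548 + (-81 + 56576)) = √(328548 + 56495) = √385043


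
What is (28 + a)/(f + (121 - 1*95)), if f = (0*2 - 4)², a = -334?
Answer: -51/7 ≈ -7.2857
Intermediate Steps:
f = 16 (f = (0 - 4)² = (-4)² = 16)
(28 + a)/(f + (121 - 1*95)) = (28 - 334)/(16 + (121 - 1*95)) = -306/(16 + (121 - 95)) = -306/(16 + 26) = -306/42 = -306*1/42 = -51/7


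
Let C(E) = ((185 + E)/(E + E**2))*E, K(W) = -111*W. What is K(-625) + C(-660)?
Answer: 45718600/659 ≈ 69376.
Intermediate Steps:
C(E) = E*(185 + E)/(E + E**2) (C(E) = ((185 + E)/(E + E**2))*E = E*(185 + E)/(E + E**2))
K(-625) + C(-660) = -111*(-625) + (185 - 660)/(1 - 660) = 69375 - 475/(-659) = 69375 - 1/659*(-475) = 69375 + 475/659 = 45718600/659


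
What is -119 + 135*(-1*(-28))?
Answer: 3661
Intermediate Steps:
-119 + 135*(-1*(-28)) = -119 + 135*28 = -119 + 3780 = 3661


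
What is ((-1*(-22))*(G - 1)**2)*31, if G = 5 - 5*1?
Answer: 682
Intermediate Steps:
G = 0 (G = 5 - 5 = 0)
((-1*(-22))*(G - 1)**2)*31 = ((-1*(-22))*(0 - 1)**2)*31 = (22*(-1)**2)*31 = (22*1)*31 = 22*31 = 682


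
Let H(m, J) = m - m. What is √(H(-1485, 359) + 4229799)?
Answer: √4229799 ≈ 2056.6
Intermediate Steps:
H(m, J) = 0
√(H(-1485, 359) + 4229799) = √(0 + 4229799) = √4229799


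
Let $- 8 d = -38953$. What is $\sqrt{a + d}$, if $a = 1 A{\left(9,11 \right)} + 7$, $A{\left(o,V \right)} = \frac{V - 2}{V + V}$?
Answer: $\frac{\sqrt{9440970}}{44} \approx 69.832$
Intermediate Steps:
$A{\left(o,V \right)} = \frac{-2 + V}{2 V}$
$a = \frac{163}{22}$ ($a = 1 \frac{-2 + 11}{2 \cdot 11} + 7 = 1 \cdot \frac{1}{2} \cdot \frac{1}{11} \cdot 9 + 7 = 1 \cdot \frac{9}{22} + 7 = \frac{9}{22} + 7 = \frac{163}{22} \approx 7.4091$)
$d = \frac{38953}{8}$ ($d = \left(- \frac{1}{8}\right) \left(-38953\right) = \frac{38953}{8} \approx 4869.1$)
$\sqrt{a + d} = \sqrt{\frac{163}{22} + \frac{38953}{8}} = \sqrt{\frac{429135}{88}} = \frac{\sqrt{9440970}}{44}$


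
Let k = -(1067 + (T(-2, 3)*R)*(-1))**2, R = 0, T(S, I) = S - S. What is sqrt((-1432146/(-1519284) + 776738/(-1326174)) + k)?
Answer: I*sqrt(32095574762284766792430304518)/167902911618 ≈ 1067.0*I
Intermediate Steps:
T(S, I) = 0
k = -1138489 (k = -(1067 + (0*0)*(-1))**2 = -(1067 + 0*(-1))**2 = -(1067 + 0)**2 = -1*1067**2 = -1*1138489 = -1138489)
sqrt((-1432146/(-1519284) + 776738/(-1326174)) + k) = sqrt((-1432146/(-1519284) + 776738/(-1326174)) - 1138489) = sqrt((-1432146*(-1/1519284) + 776738*(-1/1326174)) - 1138489) = sqrt((238691/253214 - 388369/663087) - 1138489) = sqrt(59932431151/167902911618 - 1138489) = sqrt(-191155558012634051/167902911618) = I*sqrt(32095574762284766792430304518)/167902911618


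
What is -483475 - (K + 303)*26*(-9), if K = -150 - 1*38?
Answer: -456565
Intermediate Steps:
K = -188 (K = -150 - 38 = -188)
-483475 - (K + 303)*26*(-9) = -483475 - (-188 + 303)*26*(-9) = -483475 - 115*(-234) = -483475 - 1*(-26910) = -483475 + 26910 = -456565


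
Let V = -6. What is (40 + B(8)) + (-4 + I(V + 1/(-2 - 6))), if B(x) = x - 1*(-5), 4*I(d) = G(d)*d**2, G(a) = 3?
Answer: 19747/256 ≈ 77.137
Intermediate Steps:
I(d) = 3*d**2/4 (I(d) = (3*d**2)/4 = 3*d**2/4)
B(x) = 5 + x (B(x) = x + 5 = 5 + x)
(40 + B(8)) + (-4 + I(V + 1/(-2 - 6))) = (40 + (5 + 8)) + (-4 + 3*(-6 + 1/(-2 - 6))**2/4) = (40 + 13) + (-4 + 3*(-6 + 1/(-8))**2/4) = 53 + (-4 + 3*(-6 - 1/8)**2/4) = 53 + (-4 + 3*(-49/8)**2/4) = 53 + (-4 + (3/4)*(2401/64)) = 53 + (-4 + 7203/256) = 53 + 6179/256 = 19747/256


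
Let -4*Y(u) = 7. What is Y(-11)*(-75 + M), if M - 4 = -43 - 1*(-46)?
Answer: 119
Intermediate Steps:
Y(u) = -7/4 (Y(u) = -¼*7 = -7/4)
M = 7 (M = 4 + (-43 - 1*(-46)) = 4 + (-43 + 46) = 4 + 3 = 7)
Y(-11)*(-75 + M) = -7*(-75 + 7)/4 = -7/4*(-68) = 119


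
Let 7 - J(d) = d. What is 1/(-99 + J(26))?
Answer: -1/118 ≈ -0.0084746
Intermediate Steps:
J(d) = 7 - d
1/(-99 + J(26)) = 1/(-99 + (7 - 1*26)) = 1/(-99 + (7 - 26)) = 1/(-99 - 19) = 1/(-118) = -1/118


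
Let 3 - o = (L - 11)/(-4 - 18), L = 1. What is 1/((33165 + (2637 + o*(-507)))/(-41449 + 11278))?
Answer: -110627/126542 ≈ -0.87423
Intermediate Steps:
o = 28/11 (o = 3 - (1 - 11)/(-4 - 18) = 3 - (-10)/(-22) = 3 - (-10)*(-1)/22 = 3 - 1*5/11 = 3 - 5/11 = 28/11 ≈ 2.5455)
1/((33165 + (2637 + o*(-507)))/(-41449 + 11278)) = 1/((33165 + (2637 + (28/11)*(-507)))/(-41449 + 11278)) = 1/((33165 + (2637 - 14196/11))/(-30171)) = 1/((33165 + 14811/11)*(-1/30171)) = 1/((379626/11)*(-1/30171)) = 1/(-126542/110627) = -110627/126542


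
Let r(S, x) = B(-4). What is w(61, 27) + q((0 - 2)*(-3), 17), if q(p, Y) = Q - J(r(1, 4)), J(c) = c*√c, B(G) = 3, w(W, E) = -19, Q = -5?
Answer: -24 - 3*√3 ≈ -29.196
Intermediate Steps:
r(S, x) = 3
J(c) = c^(3/2)
q(p, Y) = -5 - 3*√3 (q(p, Y) = -5 - 3^(3/2) = -5 - 3*√3)
w(61, 27) + q((0 - 2)*(-3), 17) = -19 + (-5 - 3*√3) = -24 - 3*√3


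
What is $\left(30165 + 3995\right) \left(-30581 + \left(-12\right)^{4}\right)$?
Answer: $-336305200$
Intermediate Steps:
$\left(30165 + 3995\right) \left(-30581 + \left(-12\right)^{4}\right) = 34160 \left(-30581 + 20736\right) = 34160 \left(-9845\right) = -336305200$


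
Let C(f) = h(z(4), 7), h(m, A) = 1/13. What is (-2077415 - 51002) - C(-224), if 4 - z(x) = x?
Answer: -27669422/13 ≈ -2.1284e+6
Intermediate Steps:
z(x) = 4 - x
h(m, A) = 1/13
C(f) = 1/13
(-2077415 - 51002) - C(-224) = (-2077415 - 51002) - 1*1/13 = -2128417 - 1/13 = -27669422/13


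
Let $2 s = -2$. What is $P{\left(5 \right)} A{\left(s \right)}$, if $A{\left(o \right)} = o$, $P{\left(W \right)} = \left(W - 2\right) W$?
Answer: $-15$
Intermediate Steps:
$s = -1$ ($s = \frac{1}{2} \left(-2\right) = -1$)
$P{\left(W \right)} = W \left(-2 + W\right)$ ($P{\left(W \right)} = \left(-2 + W\right) W = W \left(-2 + W\right)$)
$P{\left(5 \right)} A{\left(s \right)} = 5 \left(-2 + 5\right) \left(-1\right) = 5 \cdot 3 \left(-1\right) = 15 \left(-1\right) = -15$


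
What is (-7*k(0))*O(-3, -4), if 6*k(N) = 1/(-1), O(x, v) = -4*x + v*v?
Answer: 98/3 ≈ 32.667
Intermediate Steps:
O(x, v) = v² - 4*x (O(x, v) = -4*x + v² = v² - 4*x)
k(N) = -⅙ (k(N) = (⅙)/(-1) = (⅙)*(-1) = -⅙)
(-7*k(0))*O(-3, -4) = (-7*(-⅙))*((-4)² - 4*(-3)) = 7*(16 + 12)/6 = (7/6)*28 = 98/3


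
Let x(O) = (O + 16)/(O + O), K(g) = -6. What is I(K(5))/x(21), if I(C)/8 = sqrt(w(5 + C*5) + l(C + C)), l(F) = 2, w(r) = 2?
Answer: 672/37 ≈ 18.162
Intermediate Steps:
I(C) = 16 (I(C) = 8*sqrt(2 + 2) = 8*sqrt(4) = 8*2 = 16)
x(O) = (16 + O)/(2*O) (x(O) = (16 + O)/((2*O)) = (16 + O)*(1/(2*O)) = (16 + O)/(2*O))
I(K(5))/x(21) = 16/(((1/2)*(16 + 21)/21)) = 16/(((1/2)*(1/21)*37)) = 16/(37/42) = 16*(42/37) = 672/37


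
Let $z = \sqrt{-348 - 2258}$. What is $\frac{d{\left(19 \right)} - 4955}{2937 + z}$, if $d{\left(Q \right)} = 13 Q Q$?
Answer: $- \frac{769494}{8628575} + \frac{262 i \sqrt{2606}}{8628575} \approx -0.08918 + 0.0015501 i$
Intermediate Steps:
$z = i \sqrt{2606}$ ($z = \sqrt{-2606} = i \sqrt{2606} \approx 51.049 i$)
$d{\left(Q \right)} = 13 Q^{2}$
$\frac{d{\left(19 \right)} - 4955}{2937 + z} = \frac{13 \cdot 19^{2} - 4955}{2937 + i \sqrt{2606}} = \frac{13 \cdot 361 - 4955}{2937 + i \sqrt{2606}} = \frac{4693 - 4955}{2937 + i \sqrt{2606}} = - \frac{262}{2937 + i \sqrt{2606}}$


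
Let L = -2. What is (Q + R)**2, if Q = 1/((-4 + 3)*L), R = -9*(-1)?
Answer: 361/4 ≈ 90.250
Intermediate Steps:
R = 9
Q = 1/2 (Q = 1/((-4 + 3)*(-2)) = 1/(-1*(-2)) = 1/2 ≈ 0.50000)
(Q + R)**2 = (1/2 + 9)**2 = (19/2)**2 = 361/4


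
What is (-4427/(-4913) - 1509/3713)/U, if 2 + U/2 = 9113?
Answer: 4511867/166202579559 ≈ 2.7147e-5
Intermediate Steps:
U = 18222 (U = -4 + 2*9113 = -4 + 18226 = 18222)
(-4427/(-4913) - 1509/3713)/U = (-4427/(-4913) - 1509/3713)/18222 = (-4427*(-1/4913) - 1509*1/3713)*(1/18222) = (4427/4913 - 1509/3713)*(1/18222) = (9023734/18241969)*(1/18222) = 4511867/166202579559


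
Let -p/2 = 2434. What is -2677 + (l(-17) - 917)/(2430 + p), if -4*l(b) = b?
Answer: -26102453/9752 ≈ -2676.6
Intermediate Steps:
p = -4868 (p = -2*2434 = -4868)
l(b) = -b/4
-2677 + (l(-17) - 917)/(2430 + p) = -2677 + (-¼*(-17) - 917)/(2430 - 4868) = -2677 + (17/4 - 917)/(-2438) = -2677 - 3651/4*(-1/2438) = -2677 + 3651/9752 = -26102453/9752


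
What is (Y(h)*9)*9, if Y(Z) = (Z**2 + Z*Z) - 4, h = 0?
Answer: -324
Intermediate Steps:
Y(Z) = -4 + 2*Z**2 (Y(Z) = (Z**2 + Z**2) - 4 = 2*Z**2 - 4 = -4 + 2*Z**2)
(Y(h)*9)*9 = ((-4 + 2*0**2)*9)*9 = ((-4 + 2*0)*9)*9 = ((-4 + 0)*9)*9 = -4*9*9 = -36*9 = -324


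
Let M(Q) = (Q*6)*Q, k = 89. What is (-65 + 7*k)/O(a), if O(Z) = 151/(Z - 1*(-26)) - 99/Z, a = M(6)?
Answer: 1620432/481 ≈ 3368.9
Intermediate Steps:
M(Q) = 6*Q**2 (M(Q) = (6*Q)*Q = 6*Q**2)
a = 216 (a = 6*6**2 = 6*36 = 216)
O(Z) = -99/Z + 151/(26 + Z) (O(Z) = 151/(Z + 26) - 99/Z = 151/(26 + Z) - 99/Z = -99/Z + 151/(26 + Z))
(-65 + 7*k)/O(a) = (-65 + 7*89)/((26*(-99 + 2*216)/(216*(26 + 216)))) = (-65 + 623)/((26*(1/216)*(-99 + 432)/242)) = 558/((26*(1/216)*(1/242)*333)) = 558/(481/2904) = 558*(2904/481) = 1620432/481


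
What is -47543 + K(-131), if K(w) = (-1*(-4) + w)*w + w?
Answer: -31037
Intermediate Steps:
K(w) = w + w*(4 + w) (K(w) = (4 + w)*w + w = w*(4 + w) + w = w + w*(4 + w))
-47543 + K(-131) = -47543 - 131*(5 - 131) = -47543 - 131*(-126) = -47543 + 16506 = -31037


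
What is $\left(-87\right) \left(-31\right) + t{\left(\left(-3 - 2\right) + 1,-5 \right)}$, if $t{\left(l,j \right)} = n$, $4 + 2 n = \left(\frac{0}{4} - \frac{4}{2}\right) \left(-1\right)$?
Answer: $2696$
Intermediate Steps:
$n = -1$ ($n = -2 + \frac{\left(\frac{0}{4} - \frac{4}{2}\right) \left(-1\right)}{2} = -2 + \frac{\left(0 \cdot \frac{1}{4} - 2\right) \left(-1\right)}{2} = -2 + \frac{\left(0 - 2\right) \left(-1\right)}{2} = -2 + \frac{\left(-2\right) \left(-1\right)}{2} = -2 + \frac{1}{2} \cdot 2 = -2 + 1 = -1$)
$t{\left(l,j \right)} = -1$
$\left(-87\right) \left(-31\right) + t{\left(\left(-3 - 2\right) + 1,-5 \right)} = \left(-87\right) \left(-31\right) - 1 = 2697 - 1 = 2696$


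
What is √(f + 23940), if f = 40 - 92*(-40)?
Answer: 2*√6915 ≈ 166.31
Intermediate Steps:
f = 3720 (f = 40 + 3680 = 3720)
√(f + 23940) = √(3720 + 23940) = √27660 = 2*√6915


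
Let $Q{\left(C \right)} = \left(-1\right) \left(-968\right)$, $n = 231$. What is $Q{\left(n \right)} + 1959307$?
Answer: $1960275$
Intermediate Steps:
$Q{\left(C \right)} = 968$
$Q{\left(n \right)} + 1959307 = 968 + 1959307 = 1960275$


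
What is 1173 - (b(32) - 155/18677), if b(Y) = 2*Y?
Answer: 20712948/18677 ≈ 1109.0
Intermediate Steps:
1173 - (b(32) - 155/18677) = 1173 - (2*32 - 155/18677) = 1173 - (64 - 155/18677) = 1173 - 1*1195173/18677 = 1173 - 1195173/18677 = 20712948/18677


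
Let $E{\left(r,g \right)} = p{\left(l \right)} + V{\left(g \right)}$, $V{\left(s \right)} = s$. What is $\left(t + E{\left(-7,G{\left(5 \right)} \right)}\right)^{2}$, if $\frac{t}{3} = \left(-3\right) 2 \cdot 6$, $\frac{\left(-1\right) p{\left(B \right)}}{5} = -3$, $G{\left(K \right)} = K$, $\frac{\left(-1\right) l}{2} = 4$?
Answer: $7744$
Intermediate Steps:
$l = -8$ ($l = \left(-2\right) 4 = -8$)
$p{\left(B \right)} = 15$ ($p{\left(B \right)} = \left(-5\right) \left(-3\right) = 15$)
$E{\left(r,g \right)} = 15 + g$
$t = -108$ ($t = 3 \left(-3\right) 2 \cdot 6 = 3 \left(\left(-6\right) 6\right) = 3 \left(-36\right) = -108$)
$\left(t + E{\left(-7,G{\left(5 \right)} \right)}\right)^{2} = \left(-108 + \left(15 + 5\right)\right)^{2} = \left(-108 + 20\right)^{2} = \left(-88\right)^{2} = 7744$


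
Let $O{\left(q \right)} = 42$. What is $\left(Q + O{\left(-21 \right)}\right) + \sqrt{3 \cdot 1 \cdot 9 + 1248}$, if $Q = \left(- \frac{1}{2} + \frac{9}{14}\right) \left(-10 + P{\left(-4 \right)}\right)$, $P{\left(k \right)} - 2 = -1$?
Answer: $\frac{285}{7} + 5 \sqrt{51} \approx 76.421$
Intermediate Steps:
$P{\left(k \right)} = 1$ ($P{\left(k \right)} = 2 - 1 = 1$)
$Q = - \frac{9}{7}$ ($Q = \left(- \frac{1}{2} + \frac{9}{14}\right) \left(-10 + 1\right) = \left(\left(-1\right) \frac{1}{2} + 9 \cdot \frac{1}{14}\right) \left(-9\right) = \left(- \frac{1}{2} + \frac{9}{14}\right) \left(-9\right) = \frac{1}{7} \left(-9\right) = - \frac{9}{7} \approx -1.2857$)
$\left(Q + O{\left(-21 \right)}\right) + \sqrt{3 \cdot 1 \cdot 9 + 1248} = \left(- \frac{9}{7} + 42\right) + \sqrt{3 \cdot 1 \cdot 9 + 1248} = \frac{285}{7} + \sqrt{3 \cdot 9 + 1248} = \frac{285}{7} + \sqrt{27 + 1248} = \frac{285}{7} + \sqrt{1275} = \frac{285}{7} + 5 \sqrt{51}$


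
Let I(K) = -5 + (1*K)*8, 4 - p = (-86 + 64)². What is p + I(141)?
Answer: 643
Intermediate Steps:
p = -480 (p = 4 - (-86 + 64)² = 4 - 1*(-22)² = 4 - 1*484 = 4 - 484 = -480)
I(K) = -5 + 8*K (I(K) = -5 + K*8 = -5 + 8*K)
p + I(141) = -480 + (-5 + 8*141) = -480 + (-5 + 1128) = -480 + 1123 = 643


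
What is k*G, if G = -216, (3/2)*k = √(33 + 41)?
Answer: -144*√74 ≈ -1238.7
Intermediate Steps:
k = 2*√74/3 (k = 2*√(33 + 41)/3 = 2*√74/3 ≈ 5.7349)
k*G = (2*√74/3)*(-216) = -144*√74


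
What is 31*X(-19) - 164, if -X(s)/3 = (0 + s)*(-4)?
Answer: -7232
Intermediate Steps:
X(s) = 12*s (X(s) = -3*(0 + s)*(-4) = -3*s*(-4) = -(-12)*s = 12*s)
31*X(-19) - 164 = 31*(12*(-19)) - 164 = 31*(-228) - 164 = -7068 - 164 = -7232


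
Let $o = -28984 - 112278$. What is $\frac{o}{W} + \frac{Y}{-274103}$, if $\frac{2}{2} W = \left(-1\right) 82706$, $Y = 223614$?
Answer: $\frac{10113059251}{11334981359} \approx 0.8922$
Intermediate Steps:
$W = -82706$ ($W = \left(-1\right) 82706 = -82706$)
$o = -141262$
$\frac{o}{W} + \frac{Y}{-274103} = - \frac{141262}{-82706} + \frac{223614}{-274103} = \left(-141262\right) \left(- \frac{1}{82706}\right) + 223614 \left(- \frac{1}{274103}\right) = \frac{70631}{41353} - \frac{223614}{274103} = \frac{10113059251}{11334981359}$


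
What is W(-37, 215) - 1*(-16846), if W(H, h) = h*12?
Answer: 19426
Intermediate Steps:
W(H, h) = 12*h
W(-37, 215) - 1*(-16846) = 12*215 - 1*(-16846) = 2580 + 16846 = 19426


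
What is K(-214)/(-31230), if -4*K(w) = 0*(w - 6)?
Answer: 0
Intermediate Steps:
K(w) = 0 (K(w) = -0*(w - 6) = -0*(-6 + w) = -1/4*0 = 0)
K(-214)/(-31230) = 0/(-31230) = 0*(-1/31230) = 0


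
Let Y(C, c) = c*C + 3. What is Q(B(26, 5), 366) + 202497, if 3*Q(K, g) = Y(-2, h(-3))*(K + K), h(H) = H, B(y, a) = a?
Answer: 202527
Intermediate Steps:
Y(C, c) = 3 + C*c (Y(C, c) = C*c + 3 = 3 + C*c)
Q(K, g) = 6*K (Q(K, g) = ((3 - 2*(-3))*(K + K))/3 = ((3 + 6)*(2*K))/3 = (9*(2*K))/3 = (18*K)/3 = 6*K)
Q(B(26, 5), 366) + 202497 = 6*5 + 202497 = 30 + 202497 = 202527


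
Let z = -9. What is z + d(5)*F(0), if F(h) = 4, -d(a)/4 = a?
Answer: -89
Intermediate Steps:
d(a) = -4*a
z + d(5)*F(0) = -9 - 4*5*4 = -9 - 20*4 = -9 - 80 = -89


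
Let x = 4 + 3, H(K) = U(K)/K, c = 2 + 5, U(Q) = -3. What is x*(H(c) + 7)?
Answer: 46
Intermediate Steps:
c = 7
H(K) = -3/K
x = 7
x*(H(c) + 7) = 7*(-3/7 + 7) = 7*(46/7) = 46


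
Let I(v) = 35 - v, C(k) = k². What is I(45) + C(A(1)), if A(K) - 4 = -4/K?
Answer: -10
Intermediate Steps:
A(K) = 4 - 4/K
I(45) + C(A(1)) = (35 - 1*45) + (4 - 4/1)² = (35 - 45) + (4 - 4*1)² = -10 + (4 - 4)² = -10 + 0² = -10 + 0 = -10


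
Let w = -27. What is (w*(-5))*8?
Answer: 1080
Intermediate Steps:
(w*(-5))*8 = -27*(-5)*8 = 135*8 = 1080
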